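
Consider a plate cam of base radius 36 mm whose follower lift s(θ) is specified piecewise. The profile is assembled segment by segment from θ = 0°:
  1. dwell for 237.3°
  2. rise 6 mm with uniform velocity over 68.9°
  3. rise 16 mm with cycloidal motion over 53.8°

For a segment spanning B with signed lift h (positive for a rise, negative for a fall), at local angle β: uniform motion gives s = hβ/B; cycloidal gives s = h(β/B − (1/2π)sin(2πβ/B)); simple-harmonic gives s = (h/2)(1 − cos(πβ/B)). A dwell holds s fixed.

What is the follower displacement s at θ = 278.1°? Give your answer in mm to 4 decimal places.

seg 1 [0°–237.3°] dwell: s stays 0.0000
seg 2 [237.3°–306.2°] uniform, h=6: θ=278.1° here. β=40.8, B=68.9. 6·40.8/68.9 = 3.5530 → s = 3.5530

3.5530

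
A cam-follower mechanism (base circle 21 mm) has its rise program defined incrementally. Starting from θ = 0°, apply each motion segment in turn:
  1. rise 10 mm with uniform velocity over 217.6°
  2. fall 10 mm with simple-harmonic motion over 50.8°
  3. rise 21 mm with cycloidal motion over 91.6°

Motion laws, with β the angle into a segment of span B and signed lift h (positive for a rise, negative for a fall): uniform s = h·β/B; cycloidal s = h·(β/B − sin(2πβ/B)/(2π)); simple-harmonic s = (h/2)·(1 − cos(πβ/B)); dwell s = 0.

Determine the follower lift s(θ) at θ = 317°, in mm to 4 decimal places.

seg 1 [0°–217.6°] uniform, h=10: full span → s += 10 → s = 10.0000
seg 2 [217.6°–268.4°] simple-harmonic, h=-10: full span → s += -10 → s = 0.0000
seg 3 [268.4°–360°] cycloidal, h=21: θ=317° here. β=48.6, B=91.6. 21·(0.5306 − sin(2π·0.5306)/(2π)) = 11.7799 → s = 11.7799

11.7799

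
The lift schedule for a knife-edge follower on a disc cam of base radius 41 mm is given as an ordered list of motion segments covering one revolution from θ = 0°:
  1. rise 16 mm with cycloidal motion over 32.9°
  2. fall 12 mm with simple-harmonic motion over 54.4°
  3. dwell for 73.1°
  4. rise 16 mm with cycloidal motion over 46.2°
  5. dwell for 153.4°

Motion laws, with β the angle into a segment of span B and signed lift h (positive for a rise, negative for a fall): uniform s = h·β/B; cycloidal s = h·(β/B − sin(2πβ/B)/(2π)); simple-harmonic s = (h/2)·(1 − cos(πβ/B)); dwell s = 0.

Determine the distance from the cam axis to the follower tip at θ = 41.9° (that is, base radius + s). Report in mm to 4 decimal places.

seg 1 [0°–32.9°] cycloidal, h=16: full span → s += 16 → s = 16.0000
seg 2 [32.9°–87.3°] simple-harmonic, h=-12: θ=41.9° here. β=9, B=54.4. -12/2·(1 − cos(π·0.1654)) = -0.7923 → s = 15.2077
radial distance = base radius + s = 41 + 15.2077 = 56.2077

56.2077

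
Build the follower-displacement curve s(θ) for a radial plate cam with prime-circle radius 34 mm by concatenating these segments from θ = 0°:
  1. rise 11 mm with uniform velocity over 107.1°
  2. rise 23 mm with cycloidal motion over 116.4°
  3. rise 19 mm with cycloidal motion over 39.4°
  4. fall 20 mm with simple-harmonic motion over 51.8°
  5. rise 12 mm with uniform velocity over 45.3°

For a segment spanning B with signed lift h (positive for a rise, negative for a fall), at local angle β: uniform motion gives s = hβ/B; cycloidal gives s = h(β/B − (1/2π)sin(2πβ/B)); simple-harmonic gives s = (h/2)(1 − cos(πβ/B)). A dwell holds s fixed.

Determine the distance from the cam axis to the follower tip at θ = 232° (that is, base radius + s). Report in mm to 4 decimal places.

seg 1 [0°–107.1°] uniform, h=11: full span → s += 11 → s = 11.0000
seg 2 [107.1°–223.5°] cycloidal, h=23: full span → s += 23 → s = 34.0000
seg 3 [223.5°–262.9°] cycloidal, h=19: θ=232° here. β=8.5, B=39.4. 19·(0.2157 − sin(2π·0.2157)/(2π)) = 1.1448 → s = 35.1448
radial distance = base radius + s = 34 + 35.1448 = 69.1448

69.1448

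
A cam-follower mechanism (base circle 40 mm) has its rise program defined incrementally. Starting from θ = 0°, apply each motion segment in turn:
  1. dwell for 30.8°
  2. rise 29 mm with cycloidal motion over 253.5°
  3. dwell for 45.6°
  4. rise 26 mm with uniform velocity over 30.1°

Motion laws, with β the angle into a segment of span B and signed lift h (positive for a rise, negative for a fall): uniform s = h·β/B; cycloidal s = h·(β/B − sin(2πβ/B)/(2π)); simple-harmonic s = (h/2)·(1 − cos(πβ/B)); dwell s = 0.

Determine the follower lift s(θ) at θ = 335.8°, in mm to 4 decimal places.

seg 1 [0°–30.8°] dwell: s stays 0.0000
seg 2 [30.8°–284.3°] cycloidal, h=29: full span → s += 29 → s = 29.0000
seg 3 [284.3°–329.9°] dwell: s stays 29.0000
seg 4 [329.9°–360°] uniform, h=26: θ=335.8° here. β=5.9, B=30.1. 26·5.9/30.1 = 5.0963 → s = 34.0963

34.0963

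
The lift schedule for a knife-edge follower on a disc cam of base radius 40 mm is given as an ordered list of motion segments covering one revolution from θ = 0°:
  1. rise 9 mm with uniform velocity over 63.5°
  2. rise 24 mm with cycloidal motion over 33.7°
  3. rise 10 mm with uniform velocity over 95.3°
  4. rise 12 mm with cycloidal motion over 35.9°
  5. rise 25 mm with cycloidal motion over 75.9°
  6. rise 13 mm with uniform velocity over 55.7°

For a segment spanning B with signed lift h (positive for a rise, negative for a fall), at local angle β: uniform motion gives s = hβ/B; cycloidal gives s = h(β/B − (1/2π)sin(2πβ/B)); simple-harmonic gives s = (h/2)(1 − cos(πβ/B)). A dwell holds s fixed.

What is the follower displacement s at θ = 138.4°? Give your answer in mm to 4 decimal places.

seg 1 [0°–63.5°] uniform, h=9: full span → s += 9 → s = 9.0000
seg 2 [63.5°–97.2°] cycloidal, h=24: full span → s += 24 → s = 33.0000
seg 3 [97.2°–192.5°] uniform, h=10: θ=138.4° here. β=41.2, B=95.3. 10·41.2/95.3 = 4.3232 → s = 37.3232

37.3232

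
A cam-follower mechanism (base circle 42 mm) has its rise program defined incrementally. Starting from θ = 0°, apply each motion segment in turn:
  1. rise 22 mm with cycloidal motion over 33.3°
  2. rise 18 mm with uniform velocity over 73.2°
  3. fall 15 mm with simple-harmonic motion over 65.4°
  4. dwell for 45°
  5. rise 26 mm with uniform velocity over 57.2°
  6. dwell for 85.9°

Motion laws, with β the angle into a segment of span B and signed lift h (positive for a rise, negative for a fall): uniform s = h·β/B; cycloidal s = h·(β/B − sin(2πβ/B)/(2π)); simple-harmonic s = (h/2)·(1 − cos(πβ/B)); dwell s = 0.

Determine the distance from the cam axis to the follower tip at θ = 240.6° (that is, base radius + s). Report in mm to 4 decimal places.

seg 1 [0°–33.3°] cycloidal, h=22: full span → s += 22 → s = 22.0000
seg 2 [33.3°–106.5°] uniform, h=18: full span → s += 18 → s = 40.0000
seg 3 [106.5°–171.9°] simple-harmonic, h=-15: full span → s += -15 → s = 25.0000
seg 4 [171.9°–216.9°] dwell: s stays 25.0000
seg 5 [216.9°–274.1°] uniform, h=26: θ=240.6° here. β=23.7, B=57.2. 26·23.7/57.2 = 10.7727 → s = 35.7727
radial distance = base radius + s = 42 + 35.7727 = 77.7727

77.7727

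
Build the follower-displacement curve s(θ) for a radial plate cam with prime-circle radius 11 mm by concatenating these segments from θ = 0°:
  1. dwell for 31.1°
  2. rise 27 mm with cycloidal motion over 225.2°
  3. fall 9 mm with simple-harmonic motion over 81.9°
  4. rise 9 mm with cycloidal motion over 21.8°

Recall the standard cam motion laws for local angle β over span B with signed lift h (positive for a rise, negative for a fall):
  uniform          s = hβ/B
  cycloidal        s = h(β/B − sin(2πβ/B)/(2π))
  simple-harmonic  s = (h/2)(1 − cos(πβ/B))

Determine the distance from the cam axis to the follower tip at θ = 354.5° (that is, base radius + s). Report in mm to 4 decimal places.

seg 1 [0°–31.1°] dwell: s stays 0.0000
seg 2 [31.1°–256.3°] cycloidal, h=27: full span → s += 27 → s = 27.0000
seg 3 [256.3°–338.2°] simple-harmonic, h=-9: full span → s += -9 → s = 18.0000
seg 4 [338.2°–360°] cycloidal, h=9: θ=354.5° here. β=16.3, B=21.8. 9·(0.7477 − sin(2π·0.7477)/(2π)) = 8.1616 → s = 26.1616
radial distance = base radius + s = 11 + 26.1616 = 37.1616

37.1616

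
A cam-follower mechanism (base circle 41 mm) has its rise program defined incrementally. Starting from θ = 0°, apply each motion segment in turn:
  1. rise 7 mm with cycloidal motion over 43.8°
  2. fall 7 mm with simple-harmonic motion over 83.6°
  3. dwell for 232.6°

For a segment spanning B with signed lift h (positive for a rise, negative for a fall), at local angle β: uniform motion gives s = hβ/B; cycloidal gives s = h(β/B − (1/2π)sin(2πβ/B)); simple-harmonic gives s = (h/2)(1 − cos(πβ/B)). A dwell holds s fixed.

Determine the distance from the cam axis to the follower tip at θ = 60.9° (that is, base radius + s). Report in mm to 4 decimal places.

seg 1 [0°–43.8°] cycloidal, h=7: full span → s += 7 → s = 7.0000
seg 2 [43.8°–127.4°] simple-harmonic, h=-7: θ=60.9° here. β=17.1, B=83.6. -7/2·(1 − cos(π·0.2045)) = -0.6981 → s = 6.3019
radial distance = base radius + s = 41 + 6.3019 = 47.3019

47.3019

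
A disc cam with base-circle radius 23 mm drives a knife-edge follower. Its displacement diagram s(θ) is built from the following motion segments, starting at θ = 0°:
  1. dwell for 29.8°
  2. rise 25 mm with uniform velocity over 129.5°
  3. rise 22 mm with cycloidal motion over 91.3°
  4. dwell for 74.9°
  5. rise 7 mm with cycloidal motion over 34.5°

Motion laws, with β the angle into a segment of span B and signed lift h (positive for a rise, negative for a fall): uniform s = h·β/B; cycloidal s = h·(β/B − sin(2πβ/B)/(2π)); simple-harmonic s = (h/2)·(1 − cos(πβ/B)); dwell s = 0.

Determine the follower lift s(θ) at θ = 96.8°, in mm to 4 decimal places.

seg 1 [0°–29.8°] dwell: s stays 0.0000
seg 2 [29.8°–159.3°] uniform, h=25: θ=96.8° here. β=67, B=129.5. 25·67/129.5 = 12.9344 → s = 12.9344

12.9344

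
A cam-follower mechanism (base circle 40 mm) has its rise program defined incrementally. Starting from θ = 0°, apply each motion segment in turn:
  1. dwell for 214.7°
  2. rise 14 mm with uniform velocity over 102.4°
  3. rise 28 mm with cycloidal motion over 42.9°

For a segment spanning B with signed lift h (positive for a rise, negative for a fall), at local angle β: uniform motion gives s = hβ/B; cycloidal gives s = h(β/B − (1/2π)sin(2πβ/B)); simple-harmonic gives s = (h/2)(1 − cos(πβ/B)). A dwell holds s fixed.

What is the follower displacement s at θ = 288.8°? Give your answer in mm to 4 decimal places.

seg 1 [0°–214.7°] dwell: s stays 0.0000
seg 2 [214.7°–317.1°] uniform, h=14: θ=288.8° here. β=74.1, B=102.4. 14·74.1/102.4 = 10.1309 → s = 10.1309

10.1309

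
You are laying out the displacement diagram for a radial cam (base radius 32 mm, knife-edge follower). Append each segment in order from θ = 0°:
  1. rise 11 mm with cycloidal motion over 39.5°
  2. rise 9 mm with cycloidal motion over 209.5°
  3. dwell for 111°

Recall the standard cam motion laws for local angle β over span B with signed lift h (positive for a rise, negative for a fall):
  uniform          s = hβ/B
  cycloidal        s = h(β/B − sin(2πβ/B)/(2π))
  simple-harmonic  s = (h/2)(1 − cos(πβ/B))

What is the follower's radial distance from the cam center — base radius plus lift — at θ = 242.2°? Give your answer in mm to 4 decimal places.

seg 1 [0°–39.5°] cycloidal, h=11: full span → s += 11 → s = 11.0000
seg 2 [39.5°–249°] cycloidal, h=9: θ=242.2° here. β=202.7, B=209.5. 9·(0.9675 − sin(2π·0.9675)/(2π)) = 8.9980 → s = 19.9980
radial distance = base radius + s = 32 + 19.9980 = 51.9980

51.9980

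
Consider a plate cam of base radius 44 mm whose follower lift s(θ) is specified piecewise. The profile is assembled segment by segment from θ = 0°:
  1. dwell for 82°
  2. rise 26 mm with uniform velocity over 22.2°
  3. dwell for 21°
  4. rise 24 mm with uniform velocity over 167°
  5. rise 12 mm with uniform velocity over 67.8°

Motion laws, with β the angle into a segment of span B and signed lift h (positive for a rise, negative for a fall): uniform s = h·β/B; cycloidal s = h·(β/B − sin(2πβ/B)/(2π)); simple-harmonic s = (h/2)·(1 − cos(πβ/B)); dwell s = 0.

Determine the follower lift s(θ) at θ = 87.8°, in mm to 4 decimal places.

seg 1 [0°–82°] dwell: s stays 0.0000
seg 2 [82°–104.2°] uniform, h=26: θ=87.8° here. β=5.8, B=22.2. 26·5.8/22.2 = 6.7928 → s = 6.7928

6.7928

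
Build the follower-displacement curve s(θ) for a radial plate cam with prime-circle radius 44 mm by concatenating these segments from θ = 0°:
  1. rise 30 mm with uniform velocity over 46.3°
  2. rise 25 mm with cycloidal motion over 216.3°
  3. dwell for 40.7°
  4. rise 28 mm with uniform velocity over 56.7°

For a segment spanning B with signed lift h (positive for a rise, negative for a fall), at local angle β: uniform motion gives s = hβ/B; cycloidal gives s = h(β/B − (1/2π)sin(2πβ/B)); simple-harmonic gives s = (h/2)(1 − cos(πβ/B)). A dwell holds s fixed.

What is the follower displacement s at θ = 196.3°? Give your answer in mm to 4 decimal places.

seg 1 [0°–46.3°] uniform, h=30: full span → s += 30 → s = 30.0000
seg 2 [46.3°–262.6°] cycloidal, h=25: θ=196.3° here. β=150, B=216.3. 25·(0.6935 − sin(2π·0.6935)/(2π)) = 21.0676 → s = 51.0676

51.0676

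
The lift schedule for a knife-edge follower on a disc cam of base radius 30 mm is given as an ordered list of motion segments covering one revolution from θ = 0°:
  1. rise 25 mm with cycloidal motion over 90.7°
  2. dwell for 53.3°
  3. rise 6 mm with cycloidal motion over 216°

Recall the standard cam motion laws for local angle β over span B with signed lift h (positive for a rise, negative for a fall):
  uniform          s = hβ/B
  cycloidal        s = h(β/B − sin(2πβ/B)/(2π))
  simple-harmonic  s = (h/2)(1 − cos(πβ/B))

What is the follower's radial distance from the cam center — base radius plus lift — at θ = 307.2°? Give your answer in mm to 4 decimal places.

seg 1 [0°–90.7°] cycloidal, h=25: full span → s += 25 → s = 25.0000
seg 2 [90.7°–144°] dwell: s stays 25.0000
seg 3 [144°–360°] cycloidal, h=6: θ=307.2° here. β=163.2, B=216. 6·(0.7556 − sin(2π·0.7556)/(2π)) = 5.4877 → s = 30.4877
radial distance = base radius + s = 30 + 30.4877 = 60.4877

60.4877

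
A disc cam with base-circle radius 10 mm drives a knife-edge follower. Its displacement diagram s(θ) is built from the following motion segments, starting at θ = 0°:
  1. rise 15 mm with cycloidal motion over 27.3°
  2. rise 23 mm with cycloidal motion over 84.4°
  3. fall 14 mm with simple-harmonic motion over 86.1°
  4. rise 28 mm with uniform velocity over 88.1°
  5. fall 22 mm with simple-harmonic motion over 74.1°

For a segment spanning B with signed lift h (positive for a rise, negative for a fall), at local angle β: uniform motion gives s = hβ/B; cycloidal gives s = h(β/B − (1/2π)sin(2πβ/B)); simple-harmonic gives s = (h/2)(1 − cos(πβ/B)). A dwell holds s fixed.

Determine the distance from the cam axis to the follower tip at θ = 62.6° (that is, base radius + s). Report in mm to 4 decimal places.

seg 1 [0°–27.3°] cycloidal, h=15: full span → s += 15 → s = 15.0000
seg 2 [27.3°–111.7°] cycloidal, h=23: θ=62.6° here. β=35.3, B=84.4. 23·(0.4182 − sin(2π·0.4182)/(2π)) = 7.8209 → s = 22.8209
radial distance = base radius + s = 10 + 22.8209 = 32.8209

32.8209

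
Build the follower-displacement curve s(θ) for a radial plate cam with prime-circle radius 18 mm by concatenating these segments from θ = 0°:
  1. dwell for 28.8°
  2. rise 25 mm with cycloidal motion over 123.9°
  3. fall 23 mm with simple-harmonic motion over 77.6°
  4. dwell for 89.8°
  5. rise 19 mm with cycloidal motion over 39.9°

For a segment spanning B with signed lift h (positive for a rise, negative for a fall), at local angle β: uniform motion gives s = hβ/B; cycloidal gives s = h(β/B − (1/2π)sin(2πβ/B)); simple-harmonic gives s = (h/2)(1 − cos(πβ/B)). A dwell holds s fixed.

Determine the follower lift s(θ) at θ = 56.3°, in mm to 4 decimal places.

seg 1 [0°–28.8°] dwell: s stays 0.0000
seg 2 [28.8°–152.7°] cycloidal, h=25: θ=56.3° here. β=27.5, B=123.9. 25·(0.2220 − sin(2π·0.2220)/(2π)) = 1.6316 → s = 1.6316

1.6316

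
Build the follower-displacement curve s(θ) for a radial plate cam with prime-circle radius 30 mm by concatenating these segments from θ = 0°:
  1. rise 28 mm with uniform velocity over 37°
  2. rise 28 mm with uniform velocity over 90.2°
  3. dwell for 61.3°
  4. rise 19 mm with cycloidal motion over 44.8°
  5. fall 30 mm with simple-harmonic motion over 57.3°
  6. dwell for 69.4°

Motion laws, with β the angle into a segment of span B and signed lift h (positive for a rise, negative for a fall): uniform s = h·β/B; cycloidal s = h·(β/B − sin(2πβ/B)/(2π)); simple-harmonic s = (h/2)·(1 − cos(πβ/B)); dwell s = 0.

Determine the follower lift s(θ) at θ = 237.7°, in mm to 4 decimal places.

seg 1 [0°–37°] uniform, h=28: full span → s += 28 → s = 28.0000
seg 2 [37°–127.2°] uniform, h=28: full span → s += 28 → s = 56.0000
seg 3 [127.2°–188.5°] dwell: s stays 56.0000
seg 4 [188.5°–233.3°] cycloidal, h=19: full span → s += 19 → s = 75.0000
seg 5 [233.3°–290.6°] simple-harmonic, h=-30: θ=237.7° here. β=4.4, B=57.3. -30/2·(1 − cos(π·0.0768)) = -0.4344 → s = 74.5656

74.5656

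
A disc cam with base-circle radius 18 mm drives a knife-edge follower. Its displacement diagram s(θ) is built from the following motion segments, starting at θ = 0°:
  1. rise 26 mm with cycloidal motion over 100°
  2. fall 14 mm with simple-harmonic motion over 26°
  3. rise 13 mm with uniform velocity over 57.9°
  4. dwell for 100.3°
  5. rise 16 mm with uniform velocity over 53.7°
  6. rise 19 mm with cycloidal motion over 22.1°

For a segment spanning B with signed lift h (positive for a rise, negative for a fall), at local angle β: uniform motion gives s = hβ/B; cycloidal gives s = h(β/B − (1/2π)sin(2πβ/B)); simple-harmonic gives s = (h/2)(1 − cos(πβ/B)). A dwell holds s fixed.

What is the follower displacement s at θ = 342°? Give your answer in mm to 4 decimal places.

seg 1 [0°–100°] cycloidal, h=26: full span → s += 26 → s = 26.0000
seg 2 [100°–126°] simple-harmonic, h=-14: full span → s += -14 → s = 12.0000
seg 3 [126°–183.9°] uniform, h=13: full span → s += 13 → s = 25.0000
seg 4 [183.9°–284.2°] dwell: s stays 25.0000
seg 5 [284.2°–337.9°] uniform, h=16: full span → s += 16 → s = 41.0000
seg 6 [337.9°–360°] cycloidal, h=19: θ=342° here. β=4.1, B=22.1. 19·(0.1855 − sin(2π·0.1855)/(2π)) = 0.7457 → s = 41.7457

41.7457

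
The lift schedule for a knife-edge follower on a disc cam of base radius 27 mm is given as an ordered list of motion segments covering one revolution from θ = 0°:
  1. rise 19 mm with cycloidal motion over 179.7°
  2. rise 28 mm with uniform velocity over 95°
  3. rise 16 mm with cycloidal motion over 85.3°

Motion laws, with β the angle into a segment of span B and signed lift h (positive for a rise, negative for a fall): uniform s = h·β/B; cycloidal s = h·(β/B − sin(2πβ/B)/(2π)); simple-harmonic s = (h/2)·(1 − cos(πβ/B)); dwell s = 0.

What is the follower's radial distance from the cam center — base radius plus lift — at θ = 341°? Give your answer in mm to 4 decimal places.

seg 1 [0°–179.7°] cycloidal, h=19: full span → s += 19 → s = 19.0000
seg 2 [179.7°–274.7°] uniform, h=28: full span → s += 28 → s = 47.0000
seg 3 [274.7°–360°] cycloidal, h=16: θ=341° here. β=66.3, B=85.3. 16·(0.7773 − sin(2π·0.7773)/(2π)) = 14.9453 → s = 61.9453
radial distance = base radius + s = 27 + 61.9453 = 88.9453

88.9453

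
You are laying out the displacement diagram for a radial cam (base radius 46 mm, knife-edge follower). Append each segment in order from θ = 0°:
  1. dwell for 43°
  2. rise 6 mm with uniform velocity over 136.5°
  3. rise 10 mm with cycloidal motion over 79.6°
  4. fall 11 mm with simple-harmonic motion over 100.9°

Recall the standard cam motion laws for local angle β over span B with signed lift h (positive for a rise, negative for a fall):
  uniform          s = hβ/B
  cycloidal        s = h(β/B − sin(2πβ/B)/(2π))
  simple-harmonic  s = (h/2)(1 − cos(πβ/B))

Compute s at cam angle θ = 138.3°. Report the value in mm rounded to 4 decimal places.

seg 1 [0°–43°] dwell: s stays 0.0000
seg 2 [43°–179.5°] uniform, h=6: θ=138.3° here. β=95.3, B=136.5. 6·95.3/136.5 = 4.1890 → s = 4.1890

4.1890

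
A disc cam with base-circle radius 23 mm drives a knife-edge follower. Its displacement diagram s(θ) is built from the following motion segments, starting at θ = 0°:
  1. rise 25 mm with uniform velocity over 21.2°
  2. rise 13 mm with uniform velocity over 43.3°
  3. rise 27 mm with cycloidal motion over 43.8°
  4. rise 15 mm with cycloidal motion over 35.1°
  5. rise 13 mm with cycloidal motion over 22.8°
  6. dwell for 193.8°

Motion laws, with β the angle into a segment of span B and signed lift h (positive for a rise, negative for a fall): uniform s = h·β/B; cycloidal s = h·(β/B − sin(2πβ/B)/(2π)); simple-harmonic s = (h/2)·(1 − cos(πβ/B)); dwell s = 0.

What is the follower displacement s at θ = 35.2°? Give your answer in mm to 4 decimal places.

seg 1 [0°–21.2°] uniform, h=25: full span → s += 25 → s = 25.0000
seg 2 [21.2°–64.5°] uniform, h=13: θ=35.2° here. β=14, B=43.3. 13·14/43.3 = 4.2032 → s = 29.2032

29.2032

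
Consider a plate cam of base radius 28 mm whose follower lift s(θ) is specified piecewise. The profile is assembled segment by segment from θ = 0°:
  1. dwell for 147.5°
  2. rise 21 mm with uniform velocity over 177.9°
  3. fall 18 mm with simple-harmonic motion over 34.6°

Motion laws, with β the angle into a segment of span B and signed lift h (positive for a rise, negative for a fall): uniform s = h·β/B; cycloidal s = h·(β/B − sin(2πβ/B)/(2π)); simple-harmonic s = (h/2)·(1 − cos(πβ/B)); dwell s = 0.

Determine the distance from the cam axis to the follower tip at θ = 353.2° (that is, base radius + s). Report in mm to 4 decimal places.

seg 1 [0°–147.5°] dwell: s stays 0.0000
seg 2 [147.5°–325.4°] uniform, h=21: full span → s += 21 → s = 21.0000
seg 3 [325.4°–360°] simple-harmonic, h=-18: θ=353.2° here. β=27.8, B=34.6. -18/2·(1 − cos(π·0.8035)) = -16.3384 → s = 4.6616
radial distance = base radius + s = 28 + 4.6616 = 32.6616

32.6616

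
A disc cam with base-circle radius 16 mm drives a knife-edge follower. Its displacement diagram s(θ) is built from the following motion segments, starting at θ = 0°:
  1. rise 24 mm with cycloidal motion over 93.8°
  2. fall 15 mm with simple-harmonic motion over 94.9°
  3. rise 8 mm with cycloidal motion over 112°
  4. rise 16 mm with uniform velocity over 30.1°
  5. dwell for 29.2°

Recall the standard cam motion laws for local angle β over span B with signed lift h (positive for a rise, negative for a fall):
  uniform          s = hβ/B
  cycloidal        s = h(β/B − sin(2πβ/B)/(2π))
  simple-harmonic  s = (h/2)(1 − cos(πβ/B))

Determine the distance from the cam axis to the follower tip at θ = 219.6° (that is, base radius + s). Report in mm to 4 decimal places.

seg 1 [0°–93.8°] cycloidal, h=24: full span → s += 24 → s = 24.0000
seg 2 [93.8°–188.7°] simple-harmonic, h=-15: full span → s += -15 → s = 9.0000
seg 3 [188.7°–300.7°] cycloidal, h=8: θ=219.6° here. β=30.9, B=112. 8·(0.2759 − sin(2π·0.2759)/(2π)) = 0.9507 → s = 9.9507
radial distance = base radius + s = 16 + 9.9507 = 25.9507

25.9507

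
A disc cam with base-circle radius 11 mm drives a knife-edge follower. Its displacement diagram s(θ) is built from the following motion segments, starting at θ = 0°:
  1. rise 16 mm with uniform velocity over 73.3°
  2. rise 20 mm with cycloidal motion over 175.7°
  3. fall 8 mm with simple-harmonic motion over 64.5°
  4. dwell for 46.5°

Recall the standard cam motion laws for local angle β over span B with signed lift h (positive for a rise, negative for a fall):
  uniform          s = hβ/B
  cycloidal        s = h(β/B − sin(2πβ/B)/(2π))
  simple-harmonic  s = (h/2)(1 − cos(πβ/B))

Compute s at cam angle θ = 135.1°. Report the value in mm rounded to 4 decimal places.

seg 1 [0°–73.3°] uniform, h=16: full span → s += 16 → s = 16.0000
seg 2 [73.3°–249°] cycloidal, h=20: θ=135.1° here. β=61.8, B=175.7. 20·(0.3517 − sin(2π·0.3517)/(2π)) = 4.4801 → s = 20.4801

20.4801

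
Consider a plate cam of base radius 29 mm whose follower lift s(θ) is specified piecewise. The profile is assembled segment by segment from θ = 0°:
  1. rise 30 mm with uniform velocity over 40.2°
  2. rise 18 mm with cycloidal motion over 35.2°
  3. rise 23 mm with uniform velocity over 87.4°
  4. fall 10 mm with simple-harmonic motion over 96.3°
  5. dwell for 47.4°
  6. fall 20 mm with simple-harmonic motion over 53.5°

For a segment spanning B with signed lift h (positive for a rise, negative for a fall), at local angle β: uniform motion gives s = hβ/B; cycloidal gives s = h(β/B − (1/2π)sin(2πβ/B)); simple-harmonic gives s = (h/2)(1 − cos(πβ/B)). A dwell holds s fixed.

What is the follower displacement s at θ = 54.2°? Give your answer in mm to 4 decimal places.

seg 1 [0°–40.2°] uniform, h=30: full span → s += 30 → s = 30.0000
seg 2 [40.2°–75.4°] cycloidal, h=18: θ=54.2° here. β=14, B=35.2. 18·(0.3977 − sin(2π·0.3977)/(2π)) = 5.4423 → s = 35.4423

35.4423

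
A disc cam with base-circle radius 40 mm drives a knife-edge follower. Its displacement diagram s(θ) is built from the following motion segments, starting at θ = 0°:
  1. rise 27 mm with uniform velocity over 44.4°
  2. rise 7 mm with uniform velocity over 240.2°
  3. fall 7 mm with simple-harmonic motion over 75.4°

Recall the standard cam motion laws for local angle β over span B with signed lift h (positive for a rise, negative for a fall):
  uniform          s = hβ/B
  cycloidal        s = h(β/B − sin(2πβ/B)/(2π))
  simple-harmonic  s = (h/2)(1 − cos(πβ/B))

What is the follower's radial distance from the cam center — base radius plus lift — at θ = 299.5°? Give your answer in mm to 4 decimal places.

seg 1 [0°–44.4°] uniform, h=27: full span → s += 27 → s = 27.0000
seg 2 [44.4°–284.6°] uniform, h=7: full span → s += 7 → s = 34.0000
seg 3 [284.6°–360°] simple-harmonic, h=-7: θ=299.5° here. β=14.9, B=75.4. -7/2·(1 − cos(π·0.1976)) = -0.6531 → s = 33.3469
radial distance = base radius + s = 40 + 33.3469 = 73.3469

73.3469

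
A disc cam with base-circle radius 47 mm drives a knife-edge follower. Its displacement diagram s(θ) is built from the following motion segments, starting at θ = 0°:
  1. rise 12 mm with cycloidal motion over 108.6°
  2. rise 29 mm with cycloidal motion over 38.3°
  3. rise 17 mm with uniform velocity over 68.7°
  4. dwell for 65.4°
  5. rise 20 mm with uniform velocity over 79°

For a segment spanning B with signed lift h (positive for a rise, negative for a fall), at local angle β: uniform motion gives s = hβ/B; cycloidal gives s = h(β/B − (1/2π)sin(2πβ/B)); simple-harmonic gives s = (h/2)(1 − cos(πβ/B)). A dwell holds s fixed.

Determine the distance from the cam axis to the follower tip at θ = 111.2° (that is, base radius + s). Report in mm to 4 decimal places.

seg 1 [0°–108.6°] cycloidal, h=12: full span → s += 12 → s = 12.0000
seg 2 [108.6°–146.9°] cycloidal, h=29: θ=111.2° here. β=2.6, B=38.3. 29·(0.0679 − sin(2π·0.0679)/(2π)) = 0.0592 → s = 12.0592
radial distance = base radius + s = 47 + 12.0592 = 59.0592

59.0592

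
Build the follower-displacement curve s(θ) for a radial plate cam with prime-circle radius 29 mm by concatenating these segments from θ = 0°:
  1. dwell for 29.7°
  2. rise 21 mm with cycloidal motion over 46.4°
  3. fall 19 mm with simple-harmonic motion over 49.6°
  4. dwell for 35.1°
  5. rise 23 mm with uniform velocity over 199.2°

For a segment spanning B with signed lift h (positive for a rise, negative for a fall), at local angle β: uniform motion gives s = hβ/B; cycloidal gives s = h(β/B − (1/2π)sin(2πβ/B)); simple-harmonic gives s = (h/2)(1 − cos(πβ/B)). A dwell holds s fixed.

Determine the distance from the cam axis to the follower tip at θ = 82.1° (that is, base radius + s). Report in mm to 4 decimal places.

seg 1 [0°–29.7°] dwell: s stays 0.0000
seg 2 [29.7°–76.1°] cycloidal, h=21: full span → s += 21 → s = 21.0000
seg 3 [76.1°–125.7°] simple-harmonic, h=-19: θ=82.1° here. β=6, B=49.6. -19/2·(1 − cos(π·0.1210)) = -0.6778 → s = 20.3222
radial distance = base radius + s = 29 + 20.3222 = 49.3222

49.3222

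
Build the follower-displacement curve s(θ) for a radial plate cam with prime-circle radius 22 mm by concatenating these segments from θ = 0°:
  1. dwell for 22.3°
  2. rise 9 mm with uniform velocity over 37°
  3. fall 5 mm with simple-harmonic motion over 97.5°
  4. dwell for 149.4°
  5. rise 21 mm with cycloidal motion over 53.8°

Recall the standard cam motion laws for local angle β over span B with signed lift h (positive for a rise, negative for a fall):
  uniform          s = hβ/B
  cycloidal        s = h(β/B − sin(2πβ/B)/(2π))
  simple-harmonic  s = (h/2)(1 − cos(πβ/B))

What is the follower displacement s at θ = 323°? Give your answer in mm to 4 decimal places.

seg 1 [0°–22.3°] dwell: s stays 0.0000
seg 2 [22.3°–59.3°] uniform, h=9: full span → s += 9 → s = 9.0000
seg 3 [59.3°–156.8°] simple-harmonic, h=-5: full span → s += -5 → s = 4.0000
seg 4 [156.8°–306.2°] dwell: s stays 4.0000
seg 5 [306.2°–360°] cycloidal, h=21: θ=323° here. β=16.8, B=53.8. 21·(0.3123 − sin(2π·0.3123)/(2π)) = 3.4679 → s = 7.4679

7.4679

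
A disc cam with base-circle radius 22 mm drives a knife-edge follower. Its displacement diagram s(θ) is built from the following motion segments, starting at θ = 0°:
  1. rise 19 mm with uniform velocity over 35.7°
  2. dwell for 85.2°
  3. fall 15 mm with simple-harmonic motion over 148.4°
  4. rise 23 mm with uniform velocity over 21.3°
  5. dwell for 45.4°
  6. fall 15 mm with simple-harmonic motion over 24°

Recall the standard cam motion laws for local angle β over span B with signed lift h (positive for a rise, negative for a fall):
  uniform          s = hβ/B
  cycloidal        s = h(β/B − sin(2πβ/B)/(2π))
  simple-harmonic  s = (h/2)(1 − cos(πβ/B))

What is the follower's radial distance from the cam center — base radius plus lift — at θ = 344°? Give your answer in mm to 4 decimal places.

seg 1 [0°–35.7°] uniform, h=19: full span → s += 19 → s = 19.0000
seg 2 [35.7°–120.9°] dwell: s stays 19.0000
seg 3 [120.9°–269.3°] simple-harmonic, h=-15: full span → s += -15 → s = 4.0000
seg 4 [269.3°–290.6°] uniform, h=23: full span → s += 23 → s = 27.0000
seg 5 [290.6°–336°] dwell: s stays 27.0000
seg 6 [336°–360°] simple-harmonic, h=-15: θ=344° here. β=8, B=24. -15/2·(1 − cos(π·0.3333)) = -3.7500 → s = 23.2500
radial distance = base radius + s = 22 + 23.2500 = 45.2500

45.2500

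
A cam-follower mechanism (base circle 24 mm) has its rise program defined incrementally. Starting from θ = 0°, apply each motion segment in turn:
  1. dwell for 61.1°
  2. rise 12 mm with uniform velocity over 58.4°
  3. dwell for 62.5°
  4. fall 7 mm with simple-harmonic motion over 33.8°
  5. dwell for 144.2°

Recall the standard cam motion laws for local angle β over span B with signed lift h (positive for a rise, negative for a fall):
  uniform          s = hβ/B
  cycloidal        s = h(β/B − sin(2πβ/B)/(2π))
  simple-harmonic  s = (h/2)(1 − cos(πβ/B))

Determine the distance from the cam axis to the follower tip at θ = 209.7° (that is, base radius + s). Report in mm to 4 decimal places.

seg 1 [0°–61.1°] dwell: s stays 0.0000
seg 2 [61.1°–119.5°] uniform, h=12: full span → s += 12 → s = 12.0000
seg 3 [119.5°–182°] dwell: s stays 12.0000
seg 4 [182°–215.8°] simple-harmonic, h=-7: θ=209.7° here. β=27.7, B=33.8. -7/2·(1 − cos(π·0.8195)) = -6.4524 → s = 5.5476
radial distance = base radius + s = 24 + 5.5476 = 29.5476

29.5476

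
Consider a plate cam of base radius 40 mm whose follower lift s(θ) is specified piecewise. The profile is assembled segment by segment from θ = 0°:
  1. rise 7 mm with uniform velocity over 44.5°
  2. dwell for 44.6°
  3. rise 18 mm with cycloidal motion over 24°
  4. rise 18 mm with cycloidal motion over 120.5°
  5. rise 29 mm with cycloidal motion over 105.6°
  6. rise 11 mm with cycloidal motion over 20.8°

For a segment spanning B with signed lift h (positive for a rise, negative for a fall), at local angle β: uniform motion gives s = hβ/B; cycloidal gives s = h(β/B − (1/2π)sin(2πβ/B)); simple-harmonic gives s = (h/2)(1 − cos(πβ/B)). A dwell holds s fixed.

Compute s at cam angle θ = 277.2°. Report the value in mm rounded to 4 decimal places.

seg 1 [0°–44.5°] uniform, h=7: full span → s += 7 → s = 7.0000
seg 2 [44.5°–89.1°] dwell: s stays 7.0000
seg 3 [89.1°–113.1°] cycloidal, h=18: full span → s += 18 → s = 25.0000
seg 4 [113.1°–233.6°] cycloidal, h=18: full span → s += 18 → s = 43.0000
seg 5 [233.6°–339.2°] cycloidal, h=29: θ=277.2° here. β=43.6, B=105.6. 29·(0.4129 − sin(2π·0.4129)/(2π)) = 9.5713 → s = 52.5713

52.5713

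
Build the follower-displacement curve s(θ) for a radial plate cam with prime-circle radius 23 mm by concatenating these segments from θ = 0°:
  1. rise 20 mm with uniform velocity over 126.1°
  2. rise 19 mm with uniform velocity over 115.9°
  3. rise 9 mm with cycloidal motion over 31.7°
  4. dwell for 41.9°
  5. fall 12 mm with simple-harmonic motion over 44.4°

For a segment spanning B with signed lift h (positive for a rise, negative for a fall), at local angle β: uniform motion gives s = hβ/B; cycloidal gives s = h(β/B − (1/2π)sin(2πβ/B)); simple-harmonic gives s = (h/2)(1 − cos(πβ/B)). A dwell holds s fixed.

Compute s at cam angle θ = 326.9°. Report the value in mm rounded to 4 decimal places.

seg 1 [0°–126.1°] uniform, h=20: full span → s += 20 → s = 20.0000
seg 2 [126.1°–242°] uniform, h=19: full span → s += 19 → s = 39.0000
seg 3 [242°–273.7°] cycloidal, h=9: full span → s += 9 → s = 48.0000
seg 4 [273.7°–315.6°] dwell: s stays 48.0000
seg 5 [315.6°–360°] simple-harmonic, h=-12: θ=326.9° here. β=11.3, B=44.4. -12/2·(1 − cos(π·0.2545)) = -1.8178 → s = 46.1822

46.1822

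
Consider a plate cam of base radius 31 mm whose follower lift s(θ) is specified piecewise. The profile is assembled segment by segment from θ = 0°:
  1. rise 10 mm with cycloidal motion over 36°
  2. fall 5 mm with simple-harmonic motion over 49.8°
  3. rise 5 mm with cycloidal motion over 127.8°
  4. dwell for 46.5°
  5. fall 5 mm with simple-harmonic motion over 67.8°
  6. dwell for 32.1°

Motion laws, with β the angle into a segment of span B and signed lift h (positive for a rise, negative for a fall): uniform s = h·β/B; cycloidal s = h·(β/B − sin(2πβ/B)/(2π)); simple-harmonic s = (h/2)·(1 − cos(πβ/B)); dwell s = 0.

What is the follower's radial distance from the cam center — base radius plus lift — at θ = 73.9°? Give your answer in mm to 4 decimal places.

seg 1 [0°–36°] cycloidal, h=10: full span → s += 10 → s = 10.0000
seg 2 [36°–85.8°] simple-harmonic, h=-5: θ=73.9° here. β=37.9, B=49.8. -5/2·(1 − cos(π·0.7610)) = -4.3280 → s = 5.6720
radial distance = base radius + s = 31 + 5.6720 = 36.6720

36.6720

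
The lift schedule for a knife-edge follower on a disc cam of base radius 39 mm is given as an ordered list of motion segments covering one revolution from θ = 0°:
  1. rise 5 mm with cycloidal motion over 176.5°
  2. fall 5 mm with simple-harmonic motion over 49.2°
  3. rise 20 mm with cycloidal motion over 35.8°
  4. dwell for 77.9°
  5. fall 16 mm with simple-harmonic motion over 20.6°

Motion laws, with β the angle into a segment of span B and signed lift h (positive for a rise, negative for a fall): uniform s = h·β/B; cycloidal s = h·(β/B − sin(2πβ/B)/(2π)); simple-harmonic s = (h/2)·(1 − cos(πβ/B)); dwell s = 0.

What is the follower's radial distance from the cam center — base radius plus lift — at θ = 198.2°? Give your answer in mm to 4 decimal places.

seg 1 [0°–176.5°] cycloidal, h=5: full span → s += 5 → s = 5.0000
seg 2 [176.5°–225.7°] simple-harmonic, h=-5: θ=198.2° here. β=21.7, B=49.2. -5/2·(1 − cos(π·0.4411)) = -2.0397 → s = 2.9603
radial distance = base radius + s = 39 + 2.9603 = 41.9603

41.9603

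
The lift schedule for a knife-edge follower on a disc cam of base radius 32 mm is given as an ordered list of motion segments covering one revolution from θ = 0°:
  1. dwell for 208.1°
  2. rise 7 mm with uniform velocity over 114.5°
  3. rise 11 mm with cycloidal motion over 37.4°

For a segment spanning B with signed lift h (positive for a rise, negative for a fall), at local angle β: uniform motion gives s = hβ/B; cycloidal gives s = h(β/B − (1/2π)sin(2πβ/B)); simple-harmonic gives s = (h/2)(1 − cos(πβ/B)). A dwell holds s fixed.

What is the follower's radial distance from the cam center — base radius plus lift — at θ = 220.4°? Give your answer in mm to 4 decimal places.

seg 1 [0°–208.1°] dwell: s stays 0.0000
seg 2 [208.1°–322.6°] uniform, h=7: θ=220.4° here. β=12.3, B=114.5. 7·12.3/114.5 = 0.7520 → s = 0.7520
radial distance = base radius + s = 32 + 0.7520 = 32.7520

32.7520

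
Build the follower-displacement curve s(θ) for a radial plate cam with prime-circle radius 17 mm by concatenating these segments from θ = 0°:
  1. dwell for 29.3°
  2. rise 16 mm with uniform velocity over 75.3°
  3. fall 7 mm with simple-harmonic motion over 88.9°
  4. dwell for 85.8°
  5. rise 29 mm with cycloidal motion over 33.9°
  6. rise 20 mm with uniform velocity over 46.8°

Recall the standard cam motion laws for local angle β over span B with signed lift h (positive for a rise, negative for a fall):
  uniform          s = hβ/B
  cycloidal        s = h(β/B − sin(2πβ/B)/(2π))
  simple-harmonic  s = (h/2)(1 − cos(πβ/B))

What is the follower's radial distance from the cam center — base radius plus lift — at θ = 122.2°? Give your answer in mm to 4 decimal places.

seg 1 [0°–29.3°] dwell: s stays 0.0000
seg 2 [29.3°–104.6°] uniform, h=16: full span → s += 16 → s = 16.0000
seg 3 [104.6°–193.5°] simple-harmonic, h=-7: θ=122.2° here. β=17.6, B=88.9. -7/2·(1 − cos(π·0.1980)) = -0.6554 → s = 15.3446
radial distance = base radius + s = 17 + 15.3446 = 32.3446

32.3446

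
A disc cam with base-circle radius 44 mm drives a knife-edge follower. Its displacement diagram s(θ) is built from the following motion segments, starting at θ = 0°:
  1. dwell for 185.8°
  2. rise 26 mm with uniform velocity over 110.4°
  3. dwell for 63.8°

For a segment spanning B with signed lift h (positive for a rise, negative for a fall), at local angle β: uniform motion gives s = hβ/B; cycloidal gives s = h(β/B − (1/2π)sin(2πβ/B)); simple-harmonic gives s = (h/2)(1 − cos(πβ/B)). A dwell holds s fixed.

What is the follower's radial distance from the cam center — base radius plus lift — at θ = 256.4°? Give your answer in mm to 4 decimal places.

seg 1 [0°–185.8°] dwell: s stays 0.0000
seg 2 [185.8°–296.2°] uniform, h=26: θ=256.4° here. β=70.6, B=110.4. 26·70.6/110.4 = 16.6268 → s = 16.6268
radial distance = base radius + s = 44 + 16.6268 = 60.6268

60.6268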